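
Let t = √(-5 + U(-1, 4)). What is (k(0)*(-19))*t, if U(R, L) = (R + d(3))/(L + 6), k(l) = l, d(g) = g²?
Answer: 0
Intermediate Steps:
U(R, L) = (9 + R)/(6 + L) (U(R, L) = (R + 3²)/(L + 6) = (R + 9)/(6 + L) = (9 + R)/(6 + L))
t = I*√105/5 (t = √(-5 + (9 - 1)/(6 + 4)) = √(-5 + 8/10) = √(-5 + (⅒)*8) = √(-5 + ⅘) = √(-21/5) = I*√105/5 ≈ 2.0494*I)
(k(0)*(-19))*t = (0*(-19))*(I*√105/5) = 0*(I*√105/5) = 0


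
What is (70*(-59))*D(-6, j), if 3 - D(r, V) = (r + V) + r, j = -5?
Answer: -82600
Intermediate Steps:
D(r, V) = 3 - V - 2*r (D(r, V) = 3 - ((r + V) + r) = 3 - ((V + r) + r) = 3 - (V + 2*r) = 3 + (-V - 2*r) = 3 - V - 2*r)
(70*(-59))*D(-6, j) = (70*(-59))*(3 - 1*(-5) - 2*(-6)) = -4130*(3 + 5 + 12) = -4130*20 = -82600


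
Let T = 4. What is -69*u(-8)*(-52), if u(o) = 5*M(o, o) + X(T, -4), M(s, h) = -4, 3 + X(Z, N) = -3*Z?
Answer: -125580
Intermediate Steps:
X(Z, N) = -3 - 3*Z
u(o) = -35 (u(o) = 5*(-4) + (-3 - 3*4) = -20 + (-3 - 12) = -20 - 15 = -35)
-69*u(-8)*(-52) = -69*(-35)*(-52) = 2415*(-52) = -125580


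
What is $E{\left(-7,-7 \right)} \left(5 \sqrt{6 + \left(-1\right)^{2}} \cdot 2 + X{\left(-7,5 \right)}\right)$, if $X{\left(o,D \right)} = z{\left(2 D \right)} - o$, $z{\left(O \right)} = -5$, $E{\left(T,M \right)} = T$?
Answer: $-14 - 70 \sqrt{7} \approx -199.2$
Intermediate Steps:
$X{\left(o,D \right)} = -5 - o$
$E{\left(-7,-7 \right)} \left(5 \sqrt{6 + \left(-1\right)^{2}} \cdot 2 + X{\left(-7,5 \right)}\right) = - 7 \left(5 \sqrt{6 + \left(-1\right)^{2}} \cdot 2 - -2\right) = - 7 \left(5 \sqrt{6 + 1} \cdot 2 + \left(-5 + 7\right)\right) = - 7 \left(5 \sqrt{7} \cdot 2 + 2\right) = - 7 \left(10 \sqrt{7} + 2\right) = - 7 \left(2 + 10 \sqrt{7}\right) = -14 - 70 \sqrt{7}$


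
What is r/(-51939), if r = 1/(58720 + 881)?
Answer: -1/3095616339 ≈ -3.2304e-10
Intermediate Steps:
r = 1/59601 ≈ 1.6778e-5
r/(-51939) = (1/59601)/(-51939) = (1/59601)*(-1/51939) = -1/3095616339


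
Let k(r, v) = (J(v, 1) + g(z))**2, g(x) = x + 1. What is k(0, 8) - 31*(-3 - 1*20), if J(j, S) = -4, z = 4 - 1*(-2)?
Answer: 722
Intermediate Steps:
z = 6 (z = 4 + 2 = 6)
g(x) = 1 + x
k(r, v) = 9 (k(r, v) = (-4 + (1 + 6))**2 = (-4 + 7)**2 = 3**2 = 9)
k(0, 8) - 31*(-3 - 1*20) = 9 - 31*(-3 - 1*20) = 9 - 31*(-3 - 20) = 9 - 31*(-23) = 9 + 713 = 722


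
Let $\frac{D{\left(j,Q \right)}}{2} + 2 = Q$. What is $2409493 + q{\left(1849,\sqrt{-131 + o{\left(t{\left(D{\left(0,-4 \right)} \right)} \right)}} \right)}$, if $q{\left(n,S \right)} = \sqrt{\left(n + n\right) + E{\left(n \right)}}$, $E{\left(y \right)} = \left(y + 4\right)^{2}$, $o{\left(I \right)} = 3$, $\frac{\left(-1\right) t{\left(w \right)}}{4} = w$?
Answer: $2409493 + 3 \sqrt{381923} \approx 2.4113 \cdot 10^{6}$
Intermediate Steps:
$D{\left(j,Q \right)} = -4 + 2 Q$
$t{\left(w \right)} = - 4 w$
$E{\left(y \right)} = \left(4 + y\right)^{2}$
$q{\left(n,S \right)} = \sqrt{\left(4 + n\right)^{2} + 2 n}$ ($q{\left(n,S \right)} = \sqrt{\left(n + n\right) + \left(4 + n\right)^{2}} = \sqrt{2 n + \left(4 + n\right)^{2}} = \sqrt{\left(4 + n\right)^{2} + 2 n}$)
$2409493 + q{\left(1849,\sqrt{-131 + o{\left(t{\left(D{\left(0,-4 \right)} \right)} \right)}} \right)} = 2409493 + \sqrt{\left(4 + 1849\right)^{2} + 2 \cdot 1849} = 2409493 + \sqrt{1853^{2} + 3698} = 2409493 + \sqrt{3433609 + 3698} = 2409493 + \sqrt{3437307} = 2409493 + 3 \sqrt{381923}$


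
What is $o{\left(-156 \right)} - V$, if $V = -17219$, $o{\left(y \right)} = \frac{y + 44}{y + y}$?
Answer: $\frac{671555}{39} \approx 17219.0$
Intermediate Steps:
$o{\left(y \right)} = \frac{44 + y}{2 y}$
$o{\left(-156 \right)} - V = \frac{44 - 156}{2 \left(-156\right)} - -17219 = \frac{1}{2} \left(- \frac{1}{156}\right) \left(-112\right) + 17219 = \frac{14}{39} + 17219 = \frac{671555}{39}$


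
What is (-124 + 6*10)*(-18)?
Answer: 1152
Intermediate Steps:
(-124 + 6*10)*(-18) = (-124 + 60)*(-18) = -64*(-18) = 1152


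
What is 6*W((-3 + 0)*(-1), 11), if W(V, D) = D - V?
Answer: 48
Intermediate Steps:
6*W((-3 + 0)*(-1), 11) = 6*(11 - (-3 + 0)*(-1)) = 6*(11 - (-3)*(-1)) = 6*(11 - 1*3) = 6*(11 - 3) = 6*8 = 48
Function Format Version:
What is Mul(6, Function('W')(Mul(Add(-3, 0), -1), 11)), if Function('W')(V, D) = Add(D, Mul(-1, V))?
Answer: 48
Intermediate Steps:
Mul(6, Function('W')(Mul(Add(-3, 0), -1), 11)) = Mul(6, Add(11, Mul(-1, Mul(Add(-3, 0), -1)))) = Mul(6, Add(11, Mul(-1, Mul(-3, -1)))) = Mul(6, Add(11, Mul(-1, 3))) = Mul(6, Add(11, -3)) = Mul(6, 8) = 48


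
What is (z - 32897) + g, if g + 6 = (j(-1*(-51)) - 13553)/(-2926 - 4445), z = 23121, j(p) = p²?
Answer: -72092170/7371 ≈ -9780.5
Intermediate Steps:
g = -33274/7371 (g = -6 + ((-1*(-51))² - 13553)/(-2926 - 4445) = -6 + (51² - 13553)/(-7371) = -6 + (2601 - 13553)*(-1/7371) = -6 - 10952*(-1/7371) = -6 + 10952/7371 = -33274/7371 ≈ -4.5142)
(z - 32897) + g = (23121 - 32897) - 33274/7371 = -9776 - 33274/7371 = -72092170/7371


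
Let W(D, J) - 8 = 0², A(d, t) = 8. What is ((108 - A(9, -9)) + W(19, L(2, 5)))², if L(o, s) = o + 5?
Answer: 11664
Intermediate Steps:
L(o, s) = 5 + o
W(D, J) = 8 (W(D, J) = 8 + 0² = 8 + 0 = 8)
((108 - A(9, -9)) + W(19, L(2, 5)))² = ((108 - 1*8) + 8)² = ((108 - 8) + 8)² = (100 + 8)² = 108² = 11664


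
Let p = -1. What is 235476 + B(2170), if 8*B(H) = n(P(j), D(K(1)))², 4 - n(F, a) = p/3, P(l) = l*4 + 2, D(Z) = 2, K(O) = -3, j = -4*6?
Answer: 16954441/72 ≈ 2.3548e+5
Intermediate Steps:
j = -24
P(l) = 2 + 4*l (P(l) = 4*l + 2 = 2 + 4*l)
n(F, a) = 13/3 (n(F, a) = 4 - (-1)/3 = 4 - 1*(-⅓) = 4 + ⅓ = 13/3)
B(H) = 169/72 (B(H) = (13/3)²/8 = (⅛)*(169/9) = 169/72)
235476 + B(2170) = 235476 + 169/72 = 16954441/72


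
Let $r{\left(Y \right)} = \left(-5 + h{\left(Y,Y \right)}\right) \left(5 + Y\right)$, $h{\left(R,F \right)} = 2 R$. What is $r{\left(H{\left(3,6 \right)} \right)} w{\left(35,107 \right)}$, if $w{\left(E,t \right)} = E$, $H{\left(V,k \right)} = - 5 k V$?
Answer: $550375$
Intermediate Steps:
$H{\left(V,k \right)} = - 5 V k$
$r{\left(Y \right)} = \left(-5 + 2 Y\right) \left(5 + Y\right)$
$r{\left(H{\left(3,6 \right)} \right)} w{\left(35,107 \right)} = \left(-25 + 2 \left(\left(-5\right) 3 \cdot 6\right)^{2} + 5 \left(\left(-5\right) 3 \cdot 6\right)\right) 35 = \left(-25 + 2 \left(-90\right)^{2} + 5 \left(-90\right)\right) 35 = \left(-25 + 2 \cdot 8100 - 450\right) 35 = \left(-25 + 16200 - 450\right) 35 = 15725 \cdot 35 = 550375$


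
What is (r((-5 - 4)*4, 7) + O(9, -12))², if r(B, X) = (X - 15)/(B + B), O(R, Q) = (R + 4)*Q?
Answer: 1968409/81 ≈ 24301.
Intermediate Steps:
O(R, Q) = Q*(4 + R) (O(R, Q) = (4 + R)*Q = Q*(4 + R))
r(B, X) = (-15 + X)/(2*B) (r(B, X) = (-15 + X)/((2*B)) = (-15 + X)*(1/(2*B)) = (-15 + X)/(2*B))
(r((-5 - 4)*4, 7) + O(9, -12))² = ((-15 + 7)/(2*(((-5 - 4)*4))) - 12*(4 + 9))² = ((½)*(-8)/(-9*4) - 12*13)² = ((½)*(-8)/(-36) - 156)² = ((½)*(-1/36)*(-8) - 156)² = (⅑ - 156)² = (-1403/9)² = 1968409/81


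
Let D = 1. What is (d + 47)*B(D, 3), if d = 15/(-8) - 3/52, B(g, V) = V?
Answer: 14061/104 ≈ 135.20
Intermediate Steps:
d = -201/104 (d = 15*(-⅛) - 3*1/52 = -15/8 - 3/52 = -201/104 ≈ -1.9327)
(d + 47)*B(D, 3) = (-201/104 + 47)*3 = (4687/104)*3 = 14061/104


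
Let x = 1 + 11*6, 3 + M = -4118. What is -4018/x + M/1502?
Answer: -6311143/100634 ≈ -62.714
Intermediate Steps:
M = -4121 (M = -3 - 4118 = -4121)
x = 67 (x = 1 + 66 = 67)
-4018/x + M/1502 = -4018/67 - 4121/1502 = -6311143/100634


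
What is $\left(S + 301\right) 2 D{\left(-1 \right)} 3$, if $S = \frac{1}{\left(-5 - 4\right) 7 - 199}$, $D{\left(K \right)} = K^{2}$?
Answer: $\frac{236583}{131} \approx 1806.0$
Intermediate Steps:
$S = - \frac{1}{262}$ ($S = \frac{1}{\left(-9\right) 7 - 199} = \frac{1}{-63 - 199} = \frac{1}{-262} = - \frac{1}{262} \approx -0.0038168$)
$\left(S + 301\right) 2 D{\left(-1 \right)} 3 = \left(- \frac{1}{262} + 301\right) 2 \left(-1\right)^{2} \cdot 3 = \frac{78861 \cdot 2 \cdot 1 \cdot 3}{262} = \frac{78861 \cdot 2 \cdot 3}{262} = \frac{78861}{262} \cdot 6 = \frac{236583}{131}$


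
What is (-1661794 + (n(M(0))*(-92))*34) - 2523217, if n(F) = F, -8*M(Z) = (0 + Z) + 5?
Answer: -4183056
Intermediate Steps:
M(Z) = -5/8 - Z/8 (M(Z) = -((0 + Z) + 5)/8 = -(Z + 5)/8 = -(5 + Z)/8 = -5/8 - Z/8)
(-1661794 + (n(M(0))*(-92))*34) - 2523217 = (-1661794 + ((-5/8 - ⅛*0)*(-92))*34) - 2523217 = (-1661794 + ((-5/8 + 0)*(-92))*34) - 2523217 = (-1661794 - 5/8*(-92)*34) - 2523217 = (-1661794 + (115/2)*34) - 2523217 = (-1661794 + 1955) - 2523217 = -1659839 - 2523217 = -4183056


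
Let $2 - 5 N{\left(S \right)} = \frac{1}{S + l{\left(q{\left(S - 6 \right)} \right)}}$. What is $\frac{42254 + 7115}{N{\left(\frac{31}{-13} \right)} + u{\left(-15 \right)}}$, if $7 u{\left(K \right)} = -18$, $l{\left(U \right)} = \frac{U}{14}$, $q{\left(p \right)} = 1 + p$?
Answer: $- \frac{457897475}{19503} \approx -23478.0$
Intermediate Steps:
$l{\left(U \right)} = \frac{U}{14}$ ($l{\left(U \right)} = U \frac{1}{14} = \frac{U}{14}$)
$u{\left(K \right)} = - \frac{18}{7}$ ($u{\left(K \right)} = \frac{1}{7} \left(-18\right) = - \frac{18}{7}$)
$N{\left(S \right)} = \frac{2}{5} - \frac{1}{5 \left(- \frac{5}{14} + \frac{15 S}{14}\right)}$ ($N{\left(S \right)} = \frac{2}{5} - \frac{1}{5 \left(S + \frac{1 + \left(S - 6\right)}{14}\right)} = \frac{2}{5} - \frac{1}{5 \left(S + \frac{1 + \left(-6 + S\right)}{14}\right)} = \frac{2}{5} - \frac{1}{5 \left(S + \frac{-5 + S}{14}\right)} = \frac{2}{5} - \frac{1}{5 \left(S + \left(- \frac{5}{14} + \frac{S}{14}\right)\right)} = \frac{2}{5} - \frac{1}{5 \left(- \frac{5}{14} + \frac{15 S}{14}\right)}$)
$\frac{42254 + 7115}{N{\left(\frac{31}{-13} \right)} + u{\left(-15 \right)}} = \frac{42254 + 7115}{\frac{6 \left(-4 + 5 \frac{31}{-13}\right)}{25 \left(-1 + 3 \frac{31}{-13}\right)} - \frac{18}{7}} = \frac{49369}{\frac{6 \left(-4 + 5 \cdot 31 \left(- \frac{1}{13}\right)\right)}{25 \left(-1 + 3 \cdot 31 \left(- \frac{1}{13}\right)\right)} - \frac{18}{7}} = \frac{49369}{\frac{6 \left(-4 + 5 \left(- \frac{31}{13}\right)\right)}{25 \left(-1 + 3 \left(- \frac{31}{13}\right)\right)} - \frac{18}{7}} = \frac{49369}{\frac{6 \left(-4 - \frac{155}{13}\right)}{25 \left(-1 - \frac{93}{13}\right)} - \frac{18}{7}} = \frac{49369}{\frac{6}{25} \frac{1}{- \frac{106}{13}} \left(- \frac{207}{13}\right) - \frac{18}{7}} = \frac{49369}{\frac{6}{25} \left(- \frac{13}{106}\right) \left(- \frac{207}{13}\right) - \frac{18}{7}} = \frac{49369}{\frac{621}{1325} - \frac{18}{7}} = \frac{49369}{- \frac{19503}{9275}} = 49369 \left(- \frac{9275}{19503}\right) = - \frac{457897475}{19503}$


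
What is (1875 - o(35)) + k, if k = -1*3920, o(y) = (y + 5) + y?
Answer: -2120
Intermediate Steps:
o(y) = 5 + 2*y (o(y) = (5 + y) + y = 5 + 2*y)
k = -3920
(1875 - o(35)) + k = (1875 - (5 + 2*35)) - 3920 = (1875 - (5 + 70)) - 3920 = (1875 - 1*75) - 3920 = (1875 - 75) - 3920 = 1800 - 3920 = -2120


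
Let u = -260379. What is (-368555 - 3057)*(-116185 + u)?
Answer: 139935701168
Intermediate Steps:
(-368555 - 3057)*(-116185 + u) = (-368555 - 3057)*(-116185 - 260379) = -371612*(-376564) = 139935701168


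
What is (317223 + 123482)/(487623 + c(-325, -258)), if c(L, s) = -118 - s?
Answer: 440705/487763 ≈ 0.90352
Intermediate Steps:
(317223 + 123482)/(487623 + c(-325, -258)) = (317223 + 123482)/(487623 + (-118 - 1*(-258))) = 440705/(487623 + (-118 + 258)) = 440705/(487623 + 140) = 440705/487763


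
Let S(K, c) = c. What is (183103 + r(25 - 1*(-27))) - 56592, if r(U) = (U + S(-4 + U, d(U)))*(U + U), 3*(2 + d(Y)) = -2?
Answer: 394925/3 ≈ 1.3164e+5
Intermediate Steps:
d(Y) = -8/3 (d(Y) = -2 + (⅓)*(-2) = -2 - ⅔ = -8/3)
r(U) = 2*U*(-8/3 + U) (r(U) = (U - 8/3)*(U + U) = (-8/3 + U)*(2*U) = 2*U*(-8/3 + U))
(183103 + r(25 - 1*(-27))) - 56592 = (183103 + 2*(25 - 1*(-27))*(-8 + 3*(25 - 1*(-27)))/3) - 56592 = (183103 + 2*(25 + 27)*(-8 + 3*(25 + 27))/3) - 56592 = (183103 + (⅔)*52*(-8 + 3*52)) - 56592 = (183103 + (⅔)*52*(-8 + 156)) - 56592 = (183103 + (⅔)*52*148) - 56592 = (183103 + 15392/3) - 56592 = 564701/3 - 56592 = 394925/3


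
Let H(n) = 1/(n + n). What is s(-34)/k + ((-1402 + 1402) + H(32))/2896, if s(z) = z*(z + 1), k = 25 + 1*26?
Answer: 4077569/185344 ≈ 22.000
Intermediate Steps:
k = 51 (k = 25 + 26 = 51)
H(n) = 1/(2*n)
s(z) = z*(1 + z)
s(-34)/k + ((-1402 + 1402) + H(32))/2896 = -34*(1 - 34)/51 + ((-1402 + 1402) + (½)/32)/2896 = -34*(-33)*(1/51) + (0 + (½)*(1/32))*(1/2896) = 1122*(1/51) + (0 + 1/64)*(1/2896) = 22 + (1/64)*(1/2896) = 22 + 1/185344 = 4077569/185344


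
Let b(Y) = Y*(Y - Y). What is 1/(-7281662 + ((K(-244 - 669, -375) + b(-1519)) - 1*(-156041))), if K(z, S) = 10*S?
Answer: -1/7129371 ≈ -1.4026e-7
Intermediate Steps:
b(Y) = 0 (b(Y) = Y*0 = 0)
1/(-7281662 + ((K(-244 - 669, -375) + b(-1519)) - 1*(-156041))) = 1/(-7281662 + ((10*(-375) + 0) - 1*(-156041))) = 1/(-7281662 + ((-3750 + 0) + 156041)) = 1/(-7281662 + (-3750 + 156041)) = 1/(-7281662 + 152291) = 1/(-7129371) = -1/7129371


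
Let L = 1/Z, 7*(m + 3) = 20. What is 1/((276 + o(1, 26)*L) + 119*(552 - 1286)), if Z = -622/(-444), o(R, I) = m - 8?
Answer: -2177/189564044 ≈ -1.1484e-5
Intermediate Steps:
m = -⅐ (m = -3 + (⅐)*20 = -3 + 20/7 = -⅐ ≈ -0.14286)
o(R, I) = -57/7 (o(R, I) = -⅐ - 8 = -57/7)
Z = 311/222 (Z = -622*(-1/444) = 311/222 ≈ 1.4009)
L = 222/311 (L = 1/(311/222) = 222/311 ≈ 0.71383)
1/((276 + o(1, 26)*L) + 119*(552 - 1286)) = 1/((276 - 57/7*222/311) + 119*(552 - 1286)) = 1/((276 - 12654/2177) + 119*(-734)) = 1/(588198/2177 - 87346) = 1/(-189564044/2177) = -2177/189564044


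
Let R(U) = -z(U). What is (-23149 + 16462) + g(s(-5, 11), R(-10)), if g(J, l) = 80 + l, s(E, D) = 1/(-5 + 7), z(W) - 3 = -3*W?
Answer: -6640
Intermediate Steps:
z(W) = 3 - 3*W
R(U) = -3 + 3*U (R(U) = -(3 - 3*U) = -3 + 3*U)
s(E, D) = ½ (s(E, D) = 1/2 = ½)
(-23149 + 16462) + g(s(-5, 11), R(-10)) = (-23149 + 16462) + (80 + (-3 + 3*(-10))) = -6687 + (80 + (-3 - 30)) = -6687 + (80 - 33) = -6687 + 47 = -6640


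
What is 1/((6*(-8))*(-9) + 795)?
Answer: 1/1227 ≈ 0.00081500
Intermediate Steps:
1/((6*(-8))*(-9) + 795) = 1/(-48*(-9) + 795) = 1/(432 + 795) = 1/1227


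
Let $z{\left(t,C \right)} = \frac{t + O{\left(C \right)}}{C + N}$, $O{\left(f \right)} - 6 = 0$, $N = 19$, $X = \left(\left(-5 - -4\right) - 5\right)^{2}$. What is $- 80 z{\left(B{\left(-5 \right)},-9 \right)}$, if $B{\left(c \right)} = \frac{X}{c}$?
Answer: $\frac{48}{5} \approx 9.6$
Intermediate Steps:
$X = 36$ ($X = \left(\left(-5 + 4\right) - 5\right)^{2} = \left(-1 - 5\right)^{2} = \left(-6\right)^{2} = 36$)
$O{\left(f \right)} = 6$ ($O{\left(f \right)} = 6 + 0 = 6$)
$B{\left(c \right)} = \frac{36}{c}$
$z{\left(t,C \right)} = \frac{6 + t}{19 + C}$ ($z{\left(t,C \right)} = \frac{t + 6}{C + 19} = \frac{6 + t}{19 + C}$)
$- 80 z{\left(B{\left(-5 \right)},-9 \right)} = - 80 \frac{6 + \frac{36}{-5}}{19 - 9} = - 80 \frac{6 + 36 \left(- \frac{1}{5}\right)}{10} = - 80 \frac{6 - \frac{36}{5}}{10} = - 80 \cdot \frac{1}{10} \left(- \frac{6}{5}\right) = \left(-80\right) \left(- \frac{3}{25}\right) = \frac{48}{5}$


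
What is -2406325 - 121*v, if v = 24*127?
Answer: -2775133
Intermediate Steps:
v = 3048
-2406325 - 121*v = -2406325 - 121*3048 = -2406325 - 368808 = -2775133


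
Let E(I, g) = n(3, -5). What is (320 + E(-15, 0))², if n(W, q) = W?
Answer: 104329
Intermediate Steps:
E(I, g) = 3
(320 + E(-15, 0))² = (320 + 3)² = 323² = 104329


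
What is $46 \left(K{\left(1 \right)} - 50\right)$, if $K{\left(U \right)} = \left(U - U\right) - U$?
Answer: $-2346$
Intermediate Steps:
$K{\left(U \right)} = - U$ ($K{\left(U \right)} = 0 - U = - U$)
$46 \left(K{\left(1 \right)} - 50\right) = 46 \left(\left(-1\right) 1 - 50\right) = 46 \left(-1 - 50\right) = 46 \left(-51\right) = -2346$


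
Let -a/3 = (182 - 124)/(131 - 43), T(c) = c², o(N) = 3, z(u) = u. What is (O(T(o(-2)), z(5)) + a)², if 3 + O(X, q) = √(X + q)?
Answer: 75065/1936 - 219*√14/22 ≈ 1.5267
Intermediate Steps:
a = -87/44 (a = -3*(182 - 124)/(131 - 43) = -174/88 = -3*29/44 = -87/44 ≈ -1.9773)
O(X, q) = -3 + √(X + q)
(O(T(o(-2)), z(5)) + a)² = ((-3 + √(3² + 5)) - 87/44)² = ((-3 + √(9 + 5)) - 87/44)² = ((-3 + √14) - 87/44)² = (-219/44 + √14)²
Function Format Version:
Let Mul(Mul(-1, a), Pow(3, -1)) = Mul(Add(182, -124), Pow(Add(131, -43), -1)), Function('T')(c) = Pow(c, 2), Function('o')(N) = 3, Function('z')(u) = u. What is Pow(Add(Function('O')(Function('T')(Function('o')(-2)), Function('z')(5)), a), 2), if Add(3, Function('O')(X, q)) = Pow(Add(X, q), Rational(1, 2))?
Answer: Add(Rational(75065, 1936), Mul(Rational(-219, 22), Pow(14, Rational(1, 2)))) ≈ 1.5267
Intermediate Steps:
a = Rational(-87, 44) (a = Mul(-3, Mul(Add(182, -124), Pow(Add(131, -43), -1))) = Mul(-3, Mul(58, Pow(88, -1))) = Mul(-3, Mul(58, Rational(1, 88))) = Mul(-3, Rational(29, 44)) = Rational(-87, 44) ≈ -1.9773)
Function('O')(X, q) = Add(-3, Pow(Add(X, q), Rational(1, 2)))
Pow(Add(Function('O')(Function('T')(Function('o')(-2)), Function('z')(5)), a), 2) = Pow(Add(Add(-3, Pow(Add(Pow(3, 2), 5), Rational(1, 2))), Rational(-87, 44)), 2) = Pow(Add(Add(-3, Pow(Add(9, 5), Rational(1, 2))), Rational(-87, 44)), 2) = Pow(Add(Add(-3, Pow(14, Rational(1, 2))), Rational(-87, 44)), 2) = Pow(Add(Rational(-219, 44), Pow(14, Rational(1, 2))), 2)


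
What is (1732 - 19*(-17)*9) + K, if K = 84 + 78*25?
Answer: 6673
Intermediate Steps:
K = 2034 (K = 84 + 1950 = 2034)
(1732 - 19*(-17)*9) + K = (1732 - 19*(-17)*9) + 2034 = (1732 + 323*9) + 2034 = (1732 + 2907) + 2034 = 4639 + 2034 = 6673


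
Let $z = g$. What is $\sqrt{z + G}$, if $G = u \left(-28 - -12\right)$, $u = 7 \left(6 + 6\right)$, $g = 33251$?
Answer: $\sqrt{31907} \approx 178.63$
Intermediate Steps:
$u = 84$ ($u = 7 \cdot 12 = 84$)
$z = 33251$
$G = -1344$ ($G = 84 \left(-28 - -12\right) = 84 \left(-28 + 12\right) = 84 \left(-16\right) = -1344$)
$\sqrt{z + G} = \sqrt{33251 - 1344} = \sqrt{31907}$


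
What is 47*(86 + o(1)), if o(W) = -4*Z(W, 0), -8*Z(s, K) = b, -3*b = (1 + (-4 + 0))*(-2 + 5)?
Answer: 8225/2 ≈ 4112.5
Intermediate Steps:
b = 3 (b = -(1 + (-4 + 0))*(-2 + 5)/3 = -(1 - 4)*3/3 = -(-1)*3 = -⅓*(-9) = 3)
Z(s, K) = -3/8 (Z(s, K) = -⅛*3 = -3/8)
o(W) = 3/2 (o(W) = -4*(-3/8) = 3/2)
47*(86 + o(1)) = 47*(86 + 3/2) = 47*(175/2) = 8225/2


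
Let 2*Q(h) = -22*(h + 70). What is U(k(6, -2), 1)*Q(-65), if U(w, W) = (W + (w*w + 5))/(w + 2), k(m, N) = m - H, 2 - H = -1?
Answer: -165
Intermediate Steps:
H = 3 (H = 2 - 1*(-1) = 2 + 1 = 3)
k(m, N) = -3 + m (k(m, N) = m - 1*3 = m - 3 = -3 + m)
Q(h) = -770 - 11*h (Q(h) = (-22*(h + 70))/2 = (-22*(70 + h))/2 = (-1540 - 22*h)/2 = -770 - 11*h)
U(w, W) = (5 + W + w**2)/(2 + w) (U(w, W) = (W + (w**2 + 5))/(2 + w) = (W + (5 + w**2))/(2 + w) = (5 + W + w**2)/(2 + w))
U(k(6, -2), 1)*Q(-65) = ((5 + 1 + (-3 + 6)**2)/(2 + (-3 + 6)))*(-770 - 11*(-65)) = ((5 + 1 + 3**2)/(2 + 3))*(-770 + 715) = ((5 + 1 + 9)/5)*(-55) = ((1/5)*15)*(-55) = 3*(-55) = -165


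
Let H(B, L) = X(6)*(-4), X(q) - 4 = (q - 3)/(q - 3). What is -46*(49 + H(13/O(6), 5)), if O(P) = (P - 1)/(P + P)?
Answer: -1334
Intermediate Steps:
X(q) = 5 (X(q) = 4 + (q - 3)/(q - 3) = 4 + (-3 + q)/(-3 + q) = 4 + 1 = 5)
O(P) = (-1 + P)/(2*P) (O(P) = (-1 + P)/((2*P)) = (-1 + P)*(1/(2*P)) = (-1 + P)/(2*P))
H(B, L) = -20 (H(B, L) = 5*(-4) = -20)
-46*(49 + H(13/O(6), 5)) = -46*(49 - 20) = -46*29 = -1334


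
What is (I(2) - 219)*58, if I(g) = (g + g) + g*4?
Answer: -12006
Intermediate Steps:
I(g) = 6*g (I(g) = 2*g + 4*g = 6*g)
(I(2) - 219)*58 = (6*2 - 219)*58 = (12 - 219)*58 = -207*58 = -12006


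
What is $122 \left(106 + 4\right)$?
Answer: $13420$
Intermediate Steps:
$122 \left(106 + 4\right) = 122 \cdot 110 = 13420$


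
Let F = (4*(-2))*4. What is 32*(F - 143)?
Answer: -5600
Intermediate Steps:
F = -32 (F = -8*4 = -32)
32*(F - 143) = 32*(-32 - 143) = 32*(-175) = -5600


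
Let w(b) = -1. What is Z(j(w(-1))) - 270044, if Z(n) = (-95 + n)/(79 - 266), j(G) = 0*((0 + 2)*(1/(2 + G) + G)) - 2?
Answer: -50498131/187 ≈ -2.7004e+5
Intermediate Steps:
j(G) = -2 (j(G) = 0*(2*(G + 1/(2 + G))) - 2 = 0*(2*G + 2/(2 + G)) - 2 = 0 - 2 = -2)
Z(n) = 95/187 - n/187 (Z(n) = (-95 + n)/(-187) = (-95 + n)*(-1/187) = 95/187 - n/187)
Z(j(w(-1))) - 270044 = (95/187 - 1/187*(-2)) - 270044 = (95/187 + 2/187) - 270044 = 97/187 - 270044 = -50498131/187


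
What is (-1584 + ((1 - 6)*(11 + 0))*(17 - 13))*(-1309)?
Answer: 2361436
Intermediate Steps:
(-1584 + ((1 - 6)*(11 + 0))*(17 - 13))*(-1309) = (-1584 - 5*11*4)*(-1309) = (-1584 - 55*4)*(-1309) = (-1584 - 220)*(-1309) = -1804*(-1309) = 2361436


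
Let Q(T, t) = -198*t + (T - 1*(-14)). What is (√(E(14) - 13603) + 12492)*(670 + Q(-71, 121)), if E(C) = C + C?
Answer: -291625740 - 116725*I*√543 ≈ -2.9163e+8 - 2.72e+6*I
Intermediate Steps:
E(C) = 2*C
Q(T, t) = 14 + T - 198*t (Q(T, t) = -198*t + (T + 14) = -198*t + (14 + T) = 14 + T - 198*t)
(√(E(14) - 13603) + 12492)*(670 + Q(-71, 121)) = (√(2*14 - 13603) + 12492)*(670 + (14 - 71 - 198*121)) = (√(28 - 13603) + 12492)*(670 + (14 - 71 - 23958)) = (√(-13575) + 12492)*(670 - 24015) = (5*I*√543 + 12492)*(-23345) = (12492 + 5*I*√543)*(-23345) = -291625740 - 116725*I*√543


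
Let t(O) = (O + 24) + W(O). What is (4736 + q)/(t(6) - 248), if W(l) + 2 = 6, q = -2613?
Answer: -2123/214 ≈ -9.9206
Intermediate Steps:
W(l) = 4 (W(l) = -2 + 6 = 4)
t(O) = 28 + O (t(O) = (O + 24) + 4 = (24 + O) + 4 = 28 + O)
(4736 + q)/(t(6) - 248) = (4736 - 2613)/((28 + 6) - 248) = 2123/(34 - 248) = 2123/(-214) = 2123*(-1/214) = -2123/214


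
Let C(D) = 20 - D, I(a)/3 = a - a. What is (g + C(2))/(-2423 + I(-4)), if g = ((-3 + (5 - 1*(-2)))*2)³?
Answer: -530/2423 ≈ -0.21874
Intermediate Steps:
I(a) = 0 (I(a) = 3*(a - a) = 3*0 = 0)
g = 512 (g = ((-3 + (5 + 2))*2)³ = ((-3 + 7)*2)³ = (4*2)³ = 8³ = 512)
(g + C(2))/(-2423 + I(-4)) = (512 + (20 - 1*2))/(-2423 + 0) = (512 + (20 - 2))/(-2423) = (512 + 18)*(-1/2423) = 530*(-1/2423) = -530/2423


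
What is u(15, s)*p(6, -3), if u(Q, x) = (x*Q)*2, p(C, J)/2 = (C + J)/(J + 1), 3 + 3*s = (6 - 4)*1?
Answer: 30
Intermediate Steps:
s = -⅓ (s = -1 + ((6 - 4)*1)/3 = -1 + (2*1)/3 = -1 + (⅓)*2 = -1 + ⅔ = -⅓ ≈ -0.33333)
p(C, J) = 2*(C + J)/(1 + J) (p(C, J) = 2*((C + J)/(J + 1)) = 2*((C + J)/(1 + J)) = 2*(C + J)/(1 + J))
u(Q, x) = 2*Q*x (u(Q, x) = (Q*x)*2 = 2*Q*x)
u(15, s)*p(6, -3) = (2*15*(-⅓))*(2*(6 - 3)/(1 - 3)) = -20*3/(-2) = -20*(-1)*3/2 = -10*(-3) = 30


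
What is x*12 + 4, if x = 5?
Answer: 64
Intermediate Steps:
x*12 + 4 = 5*12 + 4 = 60 + 4 = 64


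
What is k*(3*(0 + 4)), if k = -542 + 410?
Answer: -1584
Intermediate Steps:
k = -132
k*(3*(0 + 4)) = -396*(0 + 4) = -396*4 = -132*12 = -1584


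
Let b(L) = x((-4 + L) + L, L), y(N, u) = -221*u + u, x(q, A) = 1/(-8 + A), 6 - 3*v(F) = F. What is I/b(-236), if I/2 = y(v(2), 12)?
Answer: 1288320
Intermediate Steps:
v(F) = 2 - F/3
y(N, u) = -220*u
b(L) = 1/(-8 + L)
I = -5280 (I = 2*(-220*12) = 2*(-2640) = -5280)
I/b(-236) = -5280/(1/(-8 - 236)) = -5280/(1/(-244)) = -5280/(-1/244) = -5280*(-244) = 1288320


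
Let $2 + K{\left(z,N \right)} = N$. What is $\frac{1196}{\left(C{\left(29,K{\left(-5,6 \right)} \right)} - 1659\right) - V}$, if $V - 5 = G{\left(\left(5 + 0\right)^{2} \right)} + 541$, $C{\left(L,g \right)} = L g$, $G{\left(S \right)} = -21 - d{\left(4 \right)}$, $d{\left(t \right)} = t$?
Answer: $- \frac{299}{516} \approx -0.57946$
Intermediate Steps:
$K{\left(z,N \right)} = -2 + N$
$G{\left(S \right)} = -25$ ($G{\left(S \right)} = -21 - 4 = -25$)
$V = 521$ ($V = 5 + \left(-25 + 541\right) = 5 + 516 = 521$)
$\frac{1196}{\left(C{\left(29,K{\left(-5,6 \right)} \right)} - 1659\right) - V} = \frac{1196}{\left(29 \left(-2 + 6\right) - 1659\right) - 521} = \frac{1196}{\left(29 \cdot 4 - 1659\right) - 521} = \frac{1196}{\left(116 - 1659\right) - 521} = \frac{1196}{-1543 - 521} = \frac{1196}{-2064} = 1196 \left(- \frac{1}{2064}\right) = - \frac{299}{516}$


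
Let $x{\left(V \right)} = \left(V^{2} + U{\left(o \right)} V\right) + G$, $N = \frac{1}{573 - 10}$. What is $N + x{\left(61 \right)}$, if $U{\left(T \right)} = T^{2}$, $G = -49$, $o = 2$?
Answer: $\frac{2204709}{563} \approx 3916.0$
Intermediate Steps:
$N = \frac{1}{563} \approx 0.0017762$
$x{\left(V \right)} = -49 + V^{2} + 4 V$ ($x{\left(V \right)} = \left(V^{2} + 2^{2} V\right) - 49 = \left(V^{2} + 4 V\right) - 49 = -49 + V^{2} + 4 V$)
$N + x{\left(61 \right)} = \frac{1}{563} + \left(-49 + 61^{2} + 4 \cdot 61\right) = \frac{1}{563} + \left(-49 + 3721 + 244\right) = \frac{1}{563} + 3916 = \frac{2204709}{563}$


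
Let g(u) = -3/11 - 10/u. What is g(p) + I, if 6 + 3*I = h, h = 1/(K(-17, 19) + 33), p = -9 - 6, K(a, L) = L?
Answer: -915/572 ≈ -1.5996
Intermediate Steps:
p = -15
g(u) = -3/11 - 10/u (g(u) = -3*1/11 - 10/u = -3/11 - 10/u)
h = 1/52 (h = 1/(19 + 33) = 1/52 ≈ 0.019231)
I = -311/156 (I = -2 + (1/3)*(1/52) = -2 + 1/156 = -311/156 ≈ -1.9936)
g(p) + I = (-3/11 - 10/(-15)) - 311/156 = (-3/11 - 10*(-1/15)) - 311/156 = (-3/11 + 2/3) - 311/156 = 13/33 - 311/156 = -915/572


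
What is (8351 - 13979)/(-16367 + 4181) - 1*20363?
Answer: -41356315/2031 ≈ -20363.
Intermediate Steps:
(8351 - 13979)/(-16367 + 4181) - 1*20363 = -5628/(-12186) - 20363 = -5628*(-1/12186) - 20363 = 938/2031 - 20363 = -41356315/2031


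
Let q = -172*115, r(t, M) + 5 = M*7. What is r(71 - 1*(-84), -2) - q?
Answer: 19761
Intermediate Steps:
r(t, M) = -5 + 7*M (r(t, M) = -5 + M*7 = -5 + 7*M)
q = -19780
r(71 - 1*(-84), -2) - q = (-5 + 7*(-2)) - 1*(-19780) = (-5 - 14) + 19780 = -19 + 19780 = 19761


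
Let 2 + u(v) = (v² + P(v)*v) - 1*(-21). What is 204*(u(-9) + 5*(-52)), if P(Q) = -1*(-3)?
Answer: -38148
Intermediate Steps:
P(Q) = 3
u(v) = 19 + v² + 3*v (u(v) = -2 + ((v² + 3*v) - 1*(-21)) = -2 + ((v² + 3*v) + 21) = -2 + (21 + v² + 3*v) = 19 + v² + 3*v)
204*(u(-9) + 5*(-52)) = 204*((19 + (-9)² + 3*(-9)) + 5*(-52)) = 204*((19 + 81 - 27) - 260) = 204*(73 - 260) = 204*(-187) = -38148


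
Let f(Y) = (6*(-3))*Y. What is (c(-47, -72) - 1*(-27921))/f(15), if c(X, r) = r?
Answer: -9283/90 ≈ -103.14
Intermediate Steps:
f(Y) = -18*Y
(c(-47, -72) - 1*(-27921))/f(15) = (-72 - 1*(-27921))/((-18*15)) = (-72 + 27921)/(-270) = 27849*(-1/270) = -9283/90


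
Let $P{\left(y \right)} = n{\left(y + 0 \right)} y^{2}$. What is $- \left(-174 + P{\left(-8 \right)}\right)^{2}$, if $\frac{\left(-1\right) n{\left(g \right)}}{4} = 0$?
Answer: $-30276$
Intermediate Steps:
$n{\left(g \right)} = 0$ ($n{\left(g \right)} = \left(-4\right) 0 = 0$)
$P{\left(y \right)} = 0$ ($P{\left(y \right)} = 0 y^{2} = 0$)
$- \left(-174 + P{\left(-8 \right)}\right)^{2} = - \left(-174 + 0\right)^{2} = - \left(-174\right)^{2} = \left(-1\right) 30276 = -30276$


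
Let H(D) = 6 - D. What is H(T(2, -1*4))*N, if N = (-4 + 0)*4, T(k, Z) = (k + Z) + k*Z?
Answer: -256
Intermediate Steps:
T(k, Z) = Z + k + Z*k (T(k, Z) = (Z + k) + Z*k = Z + k + Z*k)
N = -16 (N = -4*4 = -16)
H(T(2, -1*4))*N = (6 - (-1*4 + 2 - 1*4*2))*(-16) = (6 - (-4 + 2 - 4*2))*(-16) = (6 - (-4 + 2 - 8))*(-16) = (6 - 1*(-10))*(-16) = (6 + 10)*(-16) = 16*(-16) = -256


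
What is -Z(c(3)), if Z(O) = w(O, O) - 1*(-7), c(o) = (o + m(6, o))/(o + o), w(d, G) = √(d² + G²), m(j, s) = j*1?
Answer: -7 - 3*√2/2 ≈ -9.1213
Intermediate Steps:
m(j, s) = j
w(d, G) = √(G² + d²)
c(o) = (6 + o)/(2*o) (c(o) = (o + 6)/(o + o) = (6 + o)/((2*o)) = (6 + o)*(1/(2*o)) = (6 + o)/(2*o))
Z(O) = 7 + √2*√(O²) (Z(O) = √(O² + O²) - 1*(-7) = √(2*O²) + 7 = √2*√(O²) + 7 = 7 + √2*√(O²))
-Z(c(3)) = -(7 + √2*√(((½)*(6 + 3)/3)²)) = -(7 + √2*√(((½)*(⅓)*9)²)) = -(7 + √2*√((3/2)²)) = -(7 + √2*√(9/4)) = -(7 + √2*(3/2)) = -(7 + 3*√2/2) = -7 - 3*√2/2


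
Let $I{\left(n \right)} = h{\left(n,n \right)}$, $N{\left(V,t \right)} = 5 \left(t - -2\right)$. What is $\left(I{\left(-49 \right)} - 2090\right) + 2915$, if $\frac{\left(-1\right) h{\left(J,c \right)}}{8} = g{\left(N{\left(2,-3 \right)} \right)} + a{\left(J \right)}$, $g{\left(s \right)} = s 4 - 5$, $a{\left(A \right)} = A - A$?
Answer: $1025$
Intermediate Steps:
$a{\left(A \right)} = 0$
$N{\left(V,t \right)} = 10 + 5 t$ ($N{\left(V,t \right)} = 5 \left(t + 2\right) = 5 \left(2 + t\right) = 10 + 5 t$)
$g{\left(s \right)} = -5 + 4 s$ ($g{\left(s \right)} = 4 s - 5 = -5 + 4 s$)
$h{\left(J,c \right)} = 200$ ($h{\left(J,c \right)} = - 8 \left(\left(-5 + 4 \left(10 + 5 \left(-3\right)\right)\right) + 0\right) = - 8 \left(\left(-5 + 4 \left(10 - 15\right)\right) + 0\right) = - 8 \left(\left(-5 + 4 \left(-5\right)\right) + 0\right) = - 8 \left(\left(-5 - 20\right) + 0\right) = - 8 \left(-25 + 0\right) = \left(-8\right) \left(-25\right) = 200$)
$I{\left(n \right)} = 200$
$\left(I{\left(-49 \right)} - 2090\right) + 2915 = \left(200 - 2090\right) + 2915 = -1890 + 2915 = 1025$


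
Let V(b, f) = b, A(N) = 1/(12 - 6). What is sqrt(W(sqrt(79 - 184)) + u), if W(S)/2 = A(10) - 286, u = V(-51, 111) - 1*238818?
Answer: I*sqrt(2154966)/3 ≈ 489.33*I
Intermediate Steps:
A(N) = 1/6
u = -238869 (u = -51 - 1*238818 = -51 - 238818 = -238869)
W(S) = -1715/3 (W(S) = 2*(1/6 - 286) = 2*(-1715/6) = -1715/3)
sqrt(W(sqrt(79 - 184)) + u) = sqrt(-1715/3 - 238869) = sqrt(-718322/3) = I*sqrt(2154966)/3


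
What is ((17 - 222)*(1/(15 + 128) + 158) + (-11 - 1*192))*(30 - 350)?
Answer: 1491521280/143 ≈ 1.0430e+7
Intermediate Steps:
((17 - 222)*(1/(15 + 128) + 158) + (-11 - 1*192))*(30 - 350) = (-205*(1/143 + 158) + (-11 - 192))*(-320) = (-205*(1/143 + 158) - 203)*(-320) = (-205*22595/143 - 203)*(-320) = (-4631975/143 - 203)*(-320) = -4661004/143*(-320) = 1491521280/143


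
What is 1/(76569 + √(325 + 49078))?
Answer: 76569/5862762358 - √49403/5862762358 ≈ 1.3022e-5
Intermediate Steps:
1/(76569 + √(325 + 49078)) = 1/(76569 + √49403)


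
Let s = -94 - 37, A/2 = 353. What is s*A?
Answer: -92486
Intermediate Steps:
A = 706 (A = 2*353 = 706)
s = -131
s*A = -131*706 = -92486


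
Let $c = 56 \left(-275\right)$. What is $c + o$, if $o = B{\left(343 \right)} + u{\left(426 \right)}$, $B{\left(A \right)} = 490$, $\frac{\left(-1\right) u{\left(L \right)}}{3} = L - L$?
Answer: $-14910$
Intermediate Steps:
$u{\left(L \right)} = 0$ ($u{\left(L \right)} = - 3 \left(L - L\right) = \left(-3\right) 0 = 0$)
$c = -15400$
$o = 490$ ($o = 490 + 0 = 490$)
$c + o = -15400 + 490 = -14910$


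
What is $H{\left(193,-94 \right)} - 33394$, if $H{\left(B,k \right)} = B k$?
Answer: $-51536$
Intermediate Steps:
$H{\left(193,-94 \right)} - 33394 = 193 \left(-94\right) - 33394 = -18142 - 33394 = -51536$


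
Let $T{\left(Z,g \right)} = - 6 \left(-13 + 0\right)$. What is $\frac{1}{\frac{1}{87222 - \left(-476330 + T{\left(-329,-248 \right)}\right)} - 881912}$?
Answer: $- \frac{563474}{496934482287} \approx -1.1339 \cdot 10^{-6}$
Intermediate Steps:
$T{\left(Z,g \right)} = 78$ ($T{\left(Z,g \right)} = \left(-6\right) \left(-13\right) = 78$)
$\frac{1}{\frac{1}{87222 - \left(-476330 + T{\left(-329,-248 \right)}\right)} - 881912} = \frac{1}{\frac{1}{87222 + \left(476330 - 78\right)} - 881912} = \frac{1}{\frac{1}{87222 + 476252} - 881912} = \frac{1}{\frac{1}{563474} - 881912} = \frac{1}{- \frac{496934482287}{563474}} = - \frac{563474}{496934482287}$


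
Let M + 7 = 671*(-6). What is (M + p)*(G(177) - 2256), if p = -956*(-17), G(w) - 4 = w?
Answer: -25354425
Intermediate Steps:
G(w) = 4 + w
M = -4033 (M = -7 + 671*(-6) = -7 - 4026 = -4033)
p = 16252
(M + p)*(G(177) - 2256) = (-4033 + 16252)*((4 + 177) - 2256) = 12219*(181 - 2256) = 12219*(-2075) = -25354425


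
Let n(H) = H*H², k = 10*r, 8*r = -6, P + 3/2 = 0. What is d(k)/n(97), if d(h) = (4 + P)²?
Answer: 25/3650692 ≈ 6.8480e-6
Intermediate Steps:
P = -3/2 (P = -3/2 + 0 = -3/2 ≈ -1.5000)
r = -¾ (r = (⅛)*(-6) = -¾ ≈ -0.75000)
k = -15/2 (k = 10*(-¾) = -15/2 ≈ -7.5000)
n(H) = H³
d(h) = 25/4 (d(h) = (4 - 3/2)² = (5/2)² = 25/4)
d(k)/n(97) = 25/(4*(97³)) = (25/4)/912673 = (25/4)*(1/912673) = 25/3650692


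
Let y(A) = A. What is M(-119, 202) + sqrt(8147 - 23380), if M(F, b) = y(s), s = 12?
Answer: 12 + I*sqrt(15233) ≈ 12.0 + 123.42*I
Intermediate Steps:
M(F, b) = 12
M(-119, 202) + sqrt(8147 - 23380) = 12 + sqrt(8147 - 23380) = 12 + sqrt(-15233) = 12 + I*sqrt(15233)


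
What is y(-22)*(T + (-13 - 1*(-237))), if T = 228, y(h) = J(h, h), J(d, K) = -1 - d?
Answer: 9492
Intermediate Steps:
y(h) = -1 - h
y(-22)*(T + (-13 - 1*(-237))) = (-1 - 1*(-22))*(228 + (-13 - 1*(-237))) = (-1 + 22)*(228 + (-13 + 237)) = 21*(228 + 224) = 21*452 = 9492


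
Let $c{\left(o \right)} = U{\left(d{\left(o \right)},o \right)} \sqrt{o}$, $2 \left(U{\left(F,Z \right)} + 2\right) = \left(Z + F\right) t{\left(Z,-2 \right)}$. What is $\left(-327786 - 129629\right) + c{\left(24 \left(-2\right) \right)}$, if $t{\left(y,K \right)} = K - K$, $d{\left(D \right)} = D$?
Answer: $-457415 - 8 i \sqrt{3} \approx -4.5742 \cdot 10^{5} - 13.856 i$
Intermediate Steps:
$t{\left(y,K \right)} = 0$
$U{\left(F,Z \right)} = -2$ ($U{\left(F,Z \right)} = -2 + \frac{\left(Z + F\right) 0}{2} = -2 + \frac{\left(F + Z\right) 0}{2} = -2 + \frac{1}{2} \cdot 0 = -2 + 0 = -2$)
$c{\left(o \right)} = - 2 \sqrt{o}$
$\left(-327786 - 129629\right) + c{\left(24 \left(-2\right) \right)} = \left(-327786 - 129629\right) - 2 \sqrt{24 \left(-2\right)} = -457415 - 2 \sqrt{-48} = -457415 - 2 \cdot 4 i \sqrt{3} = -457415 - 8 i \sqrt{3}$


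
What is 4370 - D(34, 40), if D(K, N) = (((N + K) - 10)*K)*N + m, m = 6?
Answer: -82676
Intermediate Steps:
D(K, N) = 6 + K*N*(-10 + K + N) (D(K, N) = (((N + K) - 10)*K)*N + 6 = (((K + N) - 10)*K)*N + 6 = ((-10 + K + N)*K)*N + 6 = (K*(-10 + K + N))*N + 6 = K*N*(-10 + K + N) + 6 = 6 + K*N*(-10 + K + N))
4370 - D(34, 40) = 4370 - (6 + 34*40² + 40*34² - 10*34*40) = 4370 - (6 + 34*1600 + 40*1156 - 13600) = 4370 - (6 + 54400 + 46240 - 13600) = 4370 - 1*87046 = 4370 - 87046 = -82676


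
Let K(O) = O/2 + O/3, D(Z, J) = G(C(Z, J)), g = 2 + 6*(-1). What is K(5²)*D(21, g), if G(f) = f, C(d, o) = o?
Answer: -250/3 ≈ -83.333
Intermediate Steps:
g = -4 (g = 2 - 6 = -4)
D(Z, J) = J
K(O) = 5*O/6 (K(O) = O*(½) + O*(⅓) = O/2 + O/3 = 5*O/6)
K(5²)*D(21, g) = ((⅚)*5²)*(-4) = ((⅚)*25)*(-4) = (125/6)*(-4) = -250/3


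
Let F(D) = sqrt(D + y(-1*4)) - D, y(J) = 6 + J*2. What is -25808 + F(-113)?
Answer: -25695 + I*sqrt(115) ≈ -25695.0 + 10.724*I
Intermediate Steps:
y(J) = 6 + 2*J
F(D) = sqrt(-2 + D) - D (F(D) = sqrt(D + (6 + 2*(-1*4))) - D = sqrt(D + (6 + 2*(-4))) - D = sqrt(D + (6 - 8)) - D = sqrt(D - 2) - D = sqrt(-2 + D) - D)
-25808 + F(-113) = -25808 + (sqrt(-2 - 113) - 1*(-113)) = -25808 + (sqrt(-115) + 113) = -25808 + (I*sqrt(115) + 113) = -25808 + (113 + I*sqrt(115)) = -25695 + I*sqrt(115)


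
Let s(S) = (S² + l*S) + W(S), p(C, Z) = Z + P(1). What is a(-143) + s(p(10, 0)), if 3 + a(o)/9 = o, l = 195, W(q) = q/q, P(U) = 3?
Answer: -719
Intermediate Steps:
W(q) = 1
p(C, Z) = 3 + Z (p(C, Z) = Z + 3 = 3 + Z)
s(S) = 1 + S² + 195*S (s(S) = (S² + 195*S) + 1 = 1 + S² + 195*S)
a(o) = -27 + 9*o
a(-143) + s(p(10, 0)) = (-27 + 9*(-143)) + (1 + (3 + 0)² + 195*(3 + 0)) = (-27 - 1287) + (1 + 3² + 195*3) = -1314 + (1 + 9 + 585) = -1314 + 595 = -719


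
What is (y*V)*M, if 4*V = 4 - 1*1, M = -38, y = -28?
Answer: 798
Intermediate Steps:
V = ¾ (V = (4 - 1*1)/4 = (4 - 1)/4 = (¼)*3 = ¾ ≈ 0.75000)
(y*V)*M = -28*¾*(-38) = -21*(-38) = 798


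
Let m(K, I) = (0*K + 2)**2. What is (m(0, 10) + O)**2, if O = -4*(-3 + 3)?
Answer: 16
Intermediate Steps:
m(K, I) = 4 (m(K, I) = (0 + 2)**2 = 2**2 = 4)
O = 0 (O = -4*0 = 0)
(m(0, 10) + O)**2 = (4 + 0)**2 = 4**2 = 16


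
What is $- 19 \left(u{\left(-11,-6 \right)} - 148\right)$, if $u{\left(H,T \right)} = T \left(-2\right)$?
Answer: $2584$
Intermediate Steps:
$u{\left(H,T \right)} = - 2 T$
$- 19 \left(u{\left(-11,-6 \right)} - 148\right) = - 19 \left(\left(-2\right) \left(-6\right) - 148\right) = - 19 \left(12 - 148\right) = \left(-19\right) \left(-136\right) = 2584$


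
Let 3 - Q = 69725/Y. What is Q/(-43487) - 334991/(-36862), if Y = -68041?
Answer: 991194429269321/109070933721554 ≈ 9.0876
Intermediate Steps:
Q = 273848/68041 (Q = 3 - 69725/(-68041) = 3 - 69725*(-1)/68041 = 3 - 1*(-69725/68041) = 3 + 69725/68041 = 273848/68041 ≈ 4.0247)
Q/(-43487) - 334991/(-36862) = (273848/68041)/(-43487) - 334991/(-36862) = (273848/68041)*(-1/43487) - 334991*(-1/36862) = -273848/2958898967 + 334991/36862 = 991194429269321/109070933721554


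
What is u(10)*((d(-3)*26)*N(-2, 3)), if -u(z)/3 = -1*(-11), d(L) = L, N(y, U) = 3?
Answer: 7722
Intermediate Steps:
u(z) = -33 (u(z) = -(-3)*(-11) = -3*11 = -33)
u(10)*((d(-3)*26)*N(-2, 3)) = -33*(-3*26)*3 = -(-2574)*3 = -33*(-234) = 7722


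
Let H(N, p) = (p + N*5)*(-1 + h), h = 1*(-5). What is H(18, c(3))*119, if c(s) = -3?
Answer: -62118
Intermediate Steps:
h = -5
H(N, p) = -30*N - 6*p (H(N, p) = (p + N*5)*(-1 - 5) = (p + 5*N)*(-6) = -30*N - 6*p)
H(18, c(3))*119 = (-30*18 - 6*(-3))*119 = (-540 + 18)*119 = -522*119 = -62118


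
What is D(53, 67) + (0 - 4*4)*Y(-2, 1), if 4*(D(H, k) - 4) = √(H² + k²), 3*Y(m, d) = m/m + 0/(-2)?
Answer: -4/3 + √7298/4 ≈ 20.024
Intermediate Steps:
Y(m, d) = ⅓ (Y(m, d) = (m/m + 0/(-2))/3 = (1 + 0*(-½))/3 = (1 + 0)/3 = (⅓)*1 = ⅓)
D(H, k) = 4 + √(H² + k²)/4
D(53, 67) + (0 - 4*4)*Y(-2, 1) = (4 + √(53² + 67²)/4) + (0 - 4*4)*(⅓) = (4 + √(2809 + 4489)/4) + (0 - 16)*(⅓) = (4 + √7298/4) - 16*⅓ = (4 + √7298/4) - 16/3 = -4/3 + √7298/4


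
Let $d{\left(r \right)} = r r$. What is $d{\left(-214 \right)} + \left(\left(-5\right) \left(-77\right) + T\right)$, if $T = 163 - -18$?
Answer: $46362$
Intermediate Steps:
$T = 181$ ($T = 163 + 18 = 181$)
$d{\left(r \right)} = r^{2}$
$d{\left(-214 \right)} + \left(\left(-5\right) \left(-77\right) + T\right) = \left(-214\right)^{2} + \left(\left(-5\right) \left(-77\right) + 181\right) = 45796 + \left(385 + 181\right) = 45796 + 566 = 46362$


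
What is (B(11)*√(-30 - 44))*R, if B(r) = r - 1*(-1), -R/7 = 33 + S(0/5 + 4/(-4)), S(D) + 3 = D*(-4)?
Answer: -2856*I*√74 ≈ -24568.0*I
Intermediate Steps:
S(D) = -3 - 4*D (S(D) = -3 + D*(-4) = -3 - 4*D)
R = -238 (R = -7*(33 + (-3 - 4*(0/5 + 4/(-4)))) = -7*(33 + (-3 - 4*(0*(⅕) + 4*(-¼)))) = -7*(33 + (-3 - 4*(0 - 1))) = -7*(33 + (-3 - 4*(-1))) = -7*(33 + (-3 + 4)) = -7*(33 + 1) = -7*34 = -238)
B(r) = 1 + r (B(r) = r + 1 = 1 + r)
(B(11)*√(-30 - 44))*R = ((1 + 11)*√(-30 - 44))*(-238) = (12*√(-74))*(-238) = (12*(I*√74))*(-238) = (12*I*√74)*(-238) = -2856*I*√74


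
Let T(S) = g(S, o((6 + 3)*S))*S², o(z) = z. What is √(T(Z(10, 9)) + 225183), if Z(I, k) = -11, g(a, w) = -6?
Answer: √224457 ≈ 473.77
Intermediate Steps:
T(S) = -6*S²
√(T(Z(10, 9)) + 225183) = √(-6*(-11)² + 225183) = √(-6*121 + 225183) = √(-726 + 225183) = √224457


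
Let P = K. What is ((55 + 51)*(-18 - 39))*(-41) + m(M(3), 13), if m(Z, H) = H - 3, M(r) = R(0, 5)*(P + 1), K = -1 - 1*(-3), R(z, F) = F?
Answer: 247732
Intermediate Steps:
K = 2 (K = -1 + 3 = 2)
P = 2
M(r) = 15 (M(r) = 5*(2 + 1) = 5*3 = 15)
m(Z, H) = -3 + H
((55 + 51)*(-18 - 39))*(-41) + m(M(3), 13) = ((55 + 51)*(-18 - 39))*(-41) + (-3 + 13) = (106*(-57))*(-41) + 10 = -6042*(-41) + 10 = 247722 + 10 = 247732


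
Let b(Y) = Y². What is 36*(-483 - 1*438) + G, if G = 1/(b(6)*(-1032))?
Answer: -1231811713/37152 ≈ -33156.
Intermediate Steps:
G = -1/37152 (G = 1/(6²*(-1032)) = 1/(36*(-1032)) = 1/(-37152) = -1/37152 ≈ -2.6916e-5)
36*(-483 - 1*438) + G = 36*(-483 - 1*438) - 1/37152 = 36*(-483 - 438) - 1/37152 = 36*(-921) - 1/37152 = -33156 - 1/37152 = -1231811713/37152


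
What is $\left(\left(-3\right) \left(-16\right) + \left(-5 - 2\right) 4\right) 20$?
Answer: $400$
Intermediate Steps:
$\left(\left(-3\right) \left(-16\right) + \left(-5 - 2\right) 4\right) 20 = \left(48 - 28\right) 20 = 20 \cdot 20 = 400$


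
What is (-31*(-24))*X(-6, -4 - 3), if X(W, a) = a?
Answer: -5208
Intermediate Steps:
(-31*(-24))*X(-6, -4 - 3) = (-31*(-24))*(-4 - 3) = 744*(-7) = -5208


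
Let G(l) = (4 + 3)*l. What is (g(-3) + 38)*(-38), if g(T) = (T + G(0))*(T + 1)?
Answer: -1672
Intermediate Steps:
G(l) = 7*l
g(T) = T*(1 + T) (g(T) = (T + 7*0)*(T + 1) = (T + 0)*(1 + T) = T*(1 + T))
(g(-3) + 38)*(-38) = (-3*(1 - 3) + 38)*(-38) = (-3*(-2) + 38)*(-38) = (6 + 38)*(-38) = 44*(-38) = -1672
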